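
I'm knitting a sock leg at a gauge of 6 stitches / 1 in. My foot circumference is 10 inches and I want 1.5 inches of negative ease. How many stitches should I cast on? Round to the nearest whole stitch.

Finished = 10 − 1.5 = 8.5 in.
6 / 1 = 6 sts per inch.
8.50 × 6 = 51.00 sts.

Cast on 51 stitches.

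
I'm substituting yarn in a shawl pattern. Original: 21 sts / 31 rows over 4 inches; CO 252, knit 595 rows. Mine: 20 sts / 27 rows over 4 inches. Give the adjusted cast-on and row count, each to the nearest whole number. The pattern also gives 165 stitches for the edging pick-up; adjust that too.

Cast on 240 stitches; work 518 rows; edging pick-up 157 stitches.

Stitches: 252 × 20/21 = 240.00 → 240.
Rows: 595 × 27/31 = 518.23 → 518.
edging pick-up: 165 × 20/21 = 157.14 → 157.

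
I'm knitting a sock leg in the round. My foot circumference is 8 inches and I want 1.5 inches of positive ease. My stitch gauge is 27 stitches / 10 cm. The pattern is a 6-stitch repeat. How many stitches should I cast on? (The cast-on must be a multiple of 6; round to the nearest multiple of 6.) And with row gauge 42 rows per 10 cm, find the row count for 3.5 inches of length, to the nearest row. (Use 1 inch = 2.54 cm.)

Finished = 8 + 1.5 = 9.5 inches.
9.5 inches × 2.54 = 24.13 cm.
27/10 = 2.7 sts per cm; 24.13 × 2.7 = 65.15 sts.
Nearest multiple of 6 → 66.
3.5 inches = 8.89 cm; × 4.2 = 37.34 → 37 rows.

Cast on 66 stitches; work 37 rows.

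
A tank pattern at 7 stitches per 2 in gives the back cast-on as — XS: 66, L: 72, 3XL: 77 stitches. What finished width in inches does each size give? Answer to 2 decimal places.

XS 18.86 inches; L 20.57 inches; 3XL 22.00 inches.

7/2 = 3.5 sts per in.
XS: 66 / 3.5 = 18.857 → 18.86 in.
L: 72 / 3.5 = 20.571 → 20.57 in.
3XL: 77 / 3.5 = 22.000 → 22.00 in.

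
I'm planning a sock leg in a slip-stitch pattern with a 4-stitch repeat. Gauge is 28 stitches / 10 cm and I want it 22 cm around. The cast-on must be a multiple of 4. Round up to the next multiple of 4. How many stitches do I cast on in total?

28 / 10 = 2.8 sts per cm.
22 × 2.8 = 61.60 sts.
Next multiple of 4: 64.

64 stitches.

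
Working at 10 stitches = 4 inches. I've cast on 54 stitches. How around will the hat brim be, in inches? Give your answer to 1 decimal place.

21.6 inches.

10 stitches / 4 inch = 2.5 stitches per inch.
54 / 2.5 = 21.60 inches.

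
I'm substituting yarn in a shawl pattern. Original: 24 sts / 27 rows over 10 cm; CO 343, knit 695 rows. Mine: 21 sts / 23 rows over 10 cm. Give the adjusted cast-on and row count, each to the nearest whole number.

Cast on 300 stitches; work 592 rows.

Stitches: 343 × 21/24 = 300.12 → 300.
Rows: 695 × 23/27 = 592.04 → 592.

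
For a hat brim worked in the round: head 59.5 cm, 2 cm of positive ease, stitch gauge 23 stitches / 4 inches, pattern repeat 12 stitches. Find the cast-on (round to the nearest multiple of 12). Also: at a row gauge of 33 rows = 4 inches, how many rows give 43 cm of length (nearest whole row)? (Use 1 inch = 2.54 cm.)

Finished = 59.5 + 2 = 61.5 cm.
61.5 cm × 1/2.54 = 24.21 inches.
23/4 = 5.75 sts per in; 24.21 × 5.75 = 139.22 sts.
Nearest multiple of 12 → 144.
43 cm = 16.93 inches; × 8.25 = 139.67 → 140 rows.

Cast on 144 stitches; work 140 rows.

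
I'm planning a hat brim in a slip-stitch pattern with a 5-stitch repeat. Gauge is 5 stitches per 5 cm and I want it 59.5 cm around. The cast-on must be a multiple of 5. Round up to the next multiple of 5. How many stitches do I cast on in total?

5 / 5 = 1 sts per cm.
59.5 × 1 = 59.50 sts.
Next multiple of 5: 60.

Cast on 60 stitches.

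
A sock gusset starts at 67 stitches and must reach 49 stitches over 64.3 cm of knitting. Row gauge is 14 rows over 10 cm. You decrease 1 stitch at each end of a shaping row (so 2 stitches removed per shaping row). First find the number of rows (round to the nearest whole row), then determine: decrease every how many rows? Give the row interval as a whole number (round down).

Decrease every 10th row.

Rows = 64.3 × 1.4 = 90.0 → 90 rows.
Stitches to remove: 18 → 9 shaping rows (at 2 st each).
90 / 9 = 10.00 → every 10 rows.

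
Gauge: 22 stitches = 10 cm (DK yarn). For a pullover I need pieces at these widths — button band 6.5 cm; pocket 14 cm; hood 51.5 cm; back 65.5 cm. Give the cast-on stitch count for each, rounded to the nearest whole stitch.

Rate = 22/10 = 2.2 sts per cm.
button band: 6.5 × 2.2 = 14.30 → 14.
pocket: 14 × 2.2 = 30.80 → 31.
hood: 51.5 × 2.2 = 113.30 → 113.
back: 65.5 × 2.2 = 144.10 → 144.

button band 14; pocket 31; hood 113; back 144.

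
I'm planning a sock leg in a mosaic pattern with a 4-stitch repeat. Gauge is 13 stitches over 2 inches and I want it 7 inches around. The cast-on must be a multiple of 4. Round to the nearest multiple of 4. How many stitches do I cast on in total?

44 stitches.

13 / 2 = 6.5 sts per inch.
7 × 6.5 = 45.50 sts.
Nearest multiple of 4: 44.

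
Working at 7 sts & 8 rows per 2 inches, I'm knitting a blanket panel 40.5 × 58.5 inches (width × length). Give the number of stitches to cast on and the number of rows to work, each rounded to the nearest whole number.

Stitch gauge = 7/2 = 3.5 sts/in; 40.5 × 3.5 = 141.75 → 142 sts.
Row gauge = 8/2 = 4 rows/in; 58.5 × 4 = 234.00 → 234 rows.

Cast on 142 stitches and work 234 rows.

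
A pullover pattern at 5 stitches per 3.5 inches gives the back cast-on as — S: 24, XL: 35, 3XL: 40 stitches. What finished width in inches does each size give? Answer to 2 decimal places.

5/3.5 = 1.429 sts per in.
S: 24 / 1.429 = 16.800 → 16.80 in.
XL: 35 / 1.429 = 24.500 → 24.50 in.
3XL: 40 / 1.429 = 28.000 → 28.00 in.

S 16.80 inches; XL 24.50 inches; 3XL 28.00 inches.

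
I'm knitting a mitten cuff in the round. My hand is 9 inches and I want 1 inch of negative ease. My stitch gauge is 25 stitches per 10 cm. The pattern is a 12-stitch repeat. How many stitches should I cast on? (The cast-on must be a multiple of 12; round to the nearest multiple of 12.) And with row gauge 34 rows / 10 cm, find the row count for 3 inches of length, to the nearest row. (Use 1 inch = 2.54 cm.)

Finished = 9 − 1 = 8 inches.
8 inches × 2.54 = 20.32 cm.
25/10 = 2.5 sts per cm; 20.32 × 2.5 = 50.80 sts.
Nearest multiple of 12 → 48.
3 inches = 7.62 cm; × 3.4 = 25.91 → 26 rows.

Cast on 48 stitches; work 26 rows.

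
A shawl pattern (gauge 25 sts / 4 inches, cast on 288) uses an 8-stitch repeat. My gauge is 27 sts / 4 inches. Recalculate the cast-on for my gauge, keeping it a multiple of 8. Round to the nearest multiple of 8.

CO 312 sts.

288 × 27 / 25 = 311.04.
Nearest multiple of 8: 312.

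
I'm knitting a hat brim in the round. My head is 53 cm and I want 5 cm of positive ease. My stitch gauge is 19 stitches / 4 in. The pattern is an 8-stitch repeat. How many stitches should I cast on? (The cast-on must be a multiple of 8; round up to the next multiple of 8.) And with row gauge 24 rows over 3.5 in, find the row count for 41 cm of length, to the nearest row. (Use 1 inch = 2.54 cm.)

Finished = 53 + 5 = 58 cm.
58 cm × 1/2.54 = 22.83 inches.
19/4 = 4.75 sts per in; 22.83 × 4.75 = 108.46 sts.
Next multiple of 8 → 112.
41 cm = 16.14 inches; × 6.857 = 110.69 → 111 rows.

Cast on 112 stitches; work 111 rows.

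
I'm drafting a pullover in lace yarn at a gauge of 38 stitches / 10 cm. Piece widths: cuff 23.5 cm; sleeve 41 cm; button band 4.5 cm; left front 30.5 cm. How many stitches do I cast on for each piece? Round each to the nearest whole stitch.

Rate = 38/10 = 3.8 sts per cm.
cuff: 23.5 × 3.8 = 89.30 → 89.
sleeve: 41 × 3.8 = 155.80 → 156.
button band: 4.5 × 3.8 = 17.10 → 17.
left front: 30.5 × 3.8 = 115.90 → 116.

cuff 89; sleeve 156; button band 17; left front 116.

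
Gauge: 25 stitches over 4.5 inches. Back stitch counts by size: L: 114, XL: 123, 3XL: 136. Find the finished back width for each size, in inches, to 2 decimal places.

L 20.52 inches; XL 22.14 inches; 3XL 24.48 inches.

25/4.5 = 5.556 sts per in.
L: 114 / 5.556 = 20.520 → 20.52 in.
XL: 123 / 5.556 = 22.140 → 22.14 in.
3XL: 136 / 5.556 = 24.480 → 24.48 in.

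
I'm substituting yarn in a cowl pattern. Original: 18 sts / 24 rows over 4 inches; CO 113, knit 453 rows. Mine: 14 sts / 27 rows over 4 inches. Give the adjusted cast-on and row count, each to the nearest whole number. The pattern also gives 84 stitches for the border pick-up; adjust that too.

Stitches: 113 × 14/18 = 87.89 → 88.
Rows: 453 × 27/24 = 509.62 → 510.
border pick-up: 84 × 14/18 = 65.33 → 65.

Cast on 88 stitches; work 510 rows; border pick-up 65 stitches.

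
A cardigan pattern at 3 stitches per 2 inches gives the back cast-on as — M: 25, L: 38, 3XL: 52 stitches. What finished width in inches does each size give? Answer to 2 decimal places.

3/2 = 1.5 sts per in.
M: 25 / 1.5 = 16.667 → 16.67 in.
L: 38 / 1.5 = 25.333 → 25.33 in.
3XL: 52 / 1.5 = 34.667 → 34.67 in.

M 16.67 inches; L 25.33 inches; 3XL 34.67 inches.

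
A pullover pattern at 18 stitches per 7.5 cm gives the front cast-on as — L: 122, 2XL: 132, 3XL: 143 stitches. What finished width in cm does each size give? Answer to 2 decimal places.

18/7.5 = 2.4 sts per cm.
L: 122 / 2.4 = 50.833 → 50.83 cm.
2XL: 132 / 2.4 = 55.000 → 55.00 cm.
3XL: 143 / 2.4 = 59.583 → 59.58 cm.

L 50.83 cm; 2XL 55.00 cm; 3XL 59.58 cm.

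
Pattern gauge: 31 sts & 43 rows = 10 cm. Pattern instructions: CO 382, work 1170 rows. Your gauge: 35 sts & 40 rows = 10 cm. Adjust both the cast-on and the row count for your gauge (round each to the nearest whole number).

Stitches: 382 × 35/31 = 431.29 → 431.
Rows: 1170 × 40/43 = 1088.37 → 1088.

Cast on 431 stitches; work 1088 rows.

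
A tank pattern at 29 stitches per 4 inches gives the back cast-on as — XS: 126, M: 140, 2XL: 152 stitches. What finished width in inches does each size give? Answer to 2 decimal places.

29/4 = 7.25 sts per in.
XS: 126 / 7.25 = 17.379 → 17.38 in.
M: 140 / 7.25 = 19.310 → 19.31 in.
2XL: 152 / 7.25 = 20.966 → 20.97 in.

XS 17.38 inches; M 19.31 inches; 2XL 20.97 inches.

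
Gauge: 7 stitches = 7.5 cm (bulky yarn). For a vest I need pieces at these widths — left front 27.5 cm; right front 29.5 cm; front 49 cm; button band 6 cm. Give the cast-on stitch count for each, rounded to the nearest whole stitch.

left front 26; right front 28; front 46; button band 6.

Rate = 7/7.5 = 0.933 sts per cm.
left front: 27.5 × 0.933 = 25.67 → 26.
right front: 29.5 × 0.933 = 27.53 → 28.
front: 49 × 0.933 = 45.73 → 46.
button band: 6 × 0.933 = 5.60 → 6.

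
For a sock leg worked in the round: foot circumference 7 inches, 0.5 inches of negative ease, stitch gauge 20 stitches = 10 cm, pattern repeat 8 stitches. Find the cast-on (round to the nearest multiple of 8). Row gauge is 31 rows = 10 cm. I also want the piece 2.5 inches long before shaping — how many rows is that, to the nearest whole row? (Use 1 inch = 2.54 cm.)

Finished = 7 − 0.5 = 6.5 inches.
6.5 inches × 2.54 = 16.51 cm.
20/10 = 2 sts per cm; 16.51 × 2 = 33.02 sts.
Nearest multiple of 8 → 32.
2.5 inches = 6.35 cm; × 3.1 = 19.68 → 20 rows.

Cast on 32 stitches; work 20 rows.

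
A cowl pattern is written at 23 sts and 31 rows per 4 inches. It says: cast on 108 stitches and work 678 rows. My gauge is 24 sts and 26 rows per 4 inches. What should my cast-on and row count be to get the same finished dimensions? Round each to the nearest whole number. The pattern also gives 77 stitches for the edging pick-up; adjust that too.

Cast on 113 stitches; work 569 rows; edging pick-up 80 stitches.

Stitches: 108 × 24/23 = 112.70 → 113.
Rows: 678 × 26/31 = 568.65 → 569.
edging pick-up: 77 × 24/23 = 80.35 → 80.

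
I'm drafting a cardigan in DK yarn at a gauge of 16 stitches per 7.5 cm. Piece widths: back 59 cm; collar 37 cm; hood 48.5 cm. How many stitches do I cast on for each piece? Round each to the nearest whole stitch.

back 126; collar 79; hood 103.

Rate = 16/7.5 = 2.133 sts per cm.
back: 59 × 2.133 = 125.87 → 126.
collar: 37 × 2.133 = 78.93 → 79.
hood: 48.5 × 2.133 = 103.47 → 103.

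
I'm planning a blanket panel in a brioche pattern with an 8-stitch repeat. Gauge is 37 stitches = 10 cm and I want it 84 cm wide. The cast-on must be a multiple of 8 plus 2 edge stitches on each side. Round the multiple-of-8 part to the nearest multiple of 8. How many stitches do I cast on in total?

37 / 10 = 3.7 sts per cm.
84 × 3.7 = 310.80 sts.
Less 4 edge sts → 306.80 for the repeat.
Nearest multiple of 8: 304.
Add back 4 edge sts → 308.

CO 308 sts.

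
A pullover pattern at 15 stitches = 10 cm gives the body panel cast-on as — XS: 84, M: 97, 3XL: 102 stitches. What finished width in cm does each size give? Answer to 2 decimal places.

15/10 = 1.5 sts per cm.
XS: 84 / 1.5 = 56.000 → 56.00 cm.
M: 97 / 1.5 = 64.667 → 64.67 cm.
3XL: 102 / 1.5 = 68.000 → 68.00 cm.

XS 56.00 cm; M 64.67 cm; 3XL 68.00 cm.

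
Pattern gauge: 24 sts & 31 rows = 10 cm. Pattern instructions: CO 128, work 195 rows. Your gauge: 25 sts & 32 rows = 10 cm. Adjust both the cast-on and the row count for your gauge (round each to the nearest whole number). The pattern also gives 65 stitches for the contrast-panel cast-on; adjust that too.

Cast on 133 stitches; work 201 rows; contrast-panel cast-on 68 stitches.

Stitches: 128 × 25/24 = 133.33 → 133.
Rows: 195 × 32/31 = 201.29 → 201.
contrast-panel cast-on: 65 × 25/24 = 67.71 → 68.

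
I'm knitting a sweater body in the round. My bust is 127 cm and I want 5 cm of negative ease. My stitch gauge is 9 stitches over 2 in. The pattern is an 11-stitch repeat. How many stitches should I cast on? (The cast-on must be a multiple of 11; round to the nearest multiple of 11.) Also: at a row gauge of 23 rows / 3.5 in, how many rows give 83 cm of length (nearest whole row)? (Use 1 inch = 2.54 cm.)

Cast on 220 stitches; work 215 rows.

Finished = 127 − 5 = 122 cm.
122 cm × 1/2.54 = 48.03 inches.
9/2 = 4.5 sts per in; 48.03 × 4.5 = 216.14 sts.
Nearest multiple of 11 → 220.
83 cm = 32.68 inches; × 6.571 = 214.74 → 215 rows.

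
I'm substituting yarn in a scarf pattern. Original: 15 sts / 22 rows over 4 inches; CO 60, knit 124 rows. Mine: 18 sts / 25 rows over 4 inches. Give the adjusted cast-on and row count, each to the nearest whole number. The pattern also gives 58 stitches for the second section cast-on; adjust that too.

Stitches: 60 × 18/15 = 72.00 → 72.
Rows: 124 × 25/22 = 140.91 → 141.
second section cast-on: 58 × 18/15 = 69.60 → 70.

Cast on 72 stitches; work 141 rows; second section cast-on 70 stitches.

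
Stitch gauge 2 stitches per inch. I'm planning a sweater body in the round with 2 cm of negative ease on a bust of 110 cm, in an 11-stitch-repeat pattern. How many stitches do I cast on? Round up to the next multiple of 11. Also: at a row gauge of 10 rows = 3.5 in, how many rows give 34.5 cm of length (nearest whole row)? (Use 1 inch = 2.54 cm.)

Finished = 110 − 2 = 108 cm.
108 cm × 1/2.54 = 42.52 inches.
2/1 = 2 sts per in; 42.52 × 2 = 85.04 sts.
Next multiple of 11 → 88.
34.5 cm = 13.58 inches; × 2.857 = 38.81 → 39 rows.

Cast on 88 stitches; work 39 rows.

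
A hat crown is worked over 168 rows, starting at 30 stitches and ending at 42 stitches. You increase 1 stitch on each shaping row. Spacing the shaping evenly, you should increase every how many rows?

Stitches to add: |42 − 30| = 12.
Shaping rows needed: 12 / 1 = 12.
168 rows / 12 = every 14 rows.

Increase every 14th row.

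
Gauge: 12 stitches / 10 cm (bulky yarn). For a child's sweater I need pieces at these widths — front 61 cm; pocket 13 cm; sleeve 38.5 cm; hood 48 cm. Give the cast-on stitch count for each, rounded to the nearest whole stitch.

Rate = 12/10 = 1.2 sts per cm.
front: 61 × 1.2 = 73.20 → 73.
pocket: 13 × 1.2 = 15.60 → 16.
sleeve: 38.5 × 1.2 = 46.20 → 46.
hood: 48 × 1.2 = 57.60 → 58.

front 73; pocket 16; sleeve 46; hood 58.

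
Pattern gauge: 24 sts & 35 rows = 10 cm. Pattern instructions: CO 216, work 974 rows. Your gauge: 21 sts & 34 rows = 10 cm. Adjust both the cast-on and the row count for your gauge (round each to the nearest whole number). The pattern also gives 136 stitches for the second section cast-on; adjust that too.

Stitches: 216 × 21/24 = 189.00 → 189.
Rows: 974 × 34/35 = 946.17 → 946.
second section cast-on: 136 × 21/24 = 119.00 → 119.

Cast on 189 stitches; work 946 rows; second section cast-on 119 stitches.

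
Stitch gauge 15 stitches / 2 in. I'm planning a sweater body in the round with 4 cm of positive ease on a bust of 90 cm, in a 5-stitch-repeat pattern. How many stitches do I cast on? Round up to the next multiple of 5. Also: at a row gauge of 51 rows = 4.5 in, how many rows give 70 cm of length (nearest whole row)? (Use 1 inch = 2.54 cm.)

Finished = 90 + 4 = 94 cm.
94 cm × 1/2.54 = 37.01 inches.
15/2 = 7.5 sts per in; 37.01 × 7.5 = 277.56 sts.
Next multiple of 5 → 280.
70 cm = 27.56 inches; × 11.333 = 312.34 → 312 rows.

Cast on 280 stitches; work 312 rows.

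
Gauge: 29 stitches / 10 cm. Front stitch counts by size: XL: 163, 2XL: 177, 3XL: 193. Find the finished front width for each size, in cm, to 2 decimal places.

XL 56.21 cm; 2XL 61.03 cm; 3XL 66.55 cm.

29/10 = 2.9 sts per cm.
XL: 163 / 2.9 = 56.207 → 56.21 cm.
2XL: 177 / 2.9 = 61.034 → 61.03 cm.
3XL: 193 / 2.9 = 66.552 → 66.55 cm.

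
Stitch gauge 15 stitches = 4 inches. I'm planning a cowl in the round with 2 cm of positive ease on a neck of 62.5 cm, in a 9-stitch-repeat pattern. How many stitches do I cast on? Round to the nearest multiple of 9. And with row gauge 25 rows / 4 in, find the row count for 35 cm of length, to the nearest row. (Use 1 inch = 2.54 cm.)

Finished = 62.5 + 2 = 64.5 cm.
64.5 cm × 1/2.54 = 25.39 inches.
15/4 = 3.75 sts per in; 25.39 × 3.75 = 95.23 sts.
Nearest multiple of 9 → 99.
35 cm = 13.78 inches; × 6.25 = 86.12 → 86 rows.

Cast on 99 stitches; work 86 rows.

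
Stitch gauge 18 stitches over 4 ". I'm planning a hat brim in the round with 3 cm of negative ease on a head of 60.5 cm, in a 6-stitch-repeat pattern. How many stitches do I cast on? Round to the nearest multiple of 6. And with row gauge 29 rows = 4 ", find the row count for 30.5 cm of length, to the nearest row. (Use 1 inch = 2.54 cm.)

Cast on 102 stitches; work 87 rows.

Finished = 60.5 − 3 = 57.5 cm.
57.5 cm × 1/2.54 = 22.64 inches.
18/4 = 4.5 sts per in; 22.64 × 4.5 = 101.87 sts.
Nearest multiple of 6 → 102.
30.5 cm = 12.01 inches; × 7.25 = 87.06 → 87 rows.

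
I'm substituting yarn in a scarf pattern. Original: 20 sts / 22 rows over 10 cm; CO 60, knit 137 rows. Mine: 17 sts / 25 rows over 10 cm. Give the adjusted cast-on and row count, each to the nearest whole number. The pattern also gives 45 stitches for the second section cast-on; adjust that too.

Cast on 51 stitches; work 156 rows; second section cast-on 38 stitches.

Stitches: 60 × 17/20 = 51.00 → 51.
Rows: 137 × 25/22 = 155.68 → 156.
second section cast-on: 45 × 17/20 = 38.25 → 38.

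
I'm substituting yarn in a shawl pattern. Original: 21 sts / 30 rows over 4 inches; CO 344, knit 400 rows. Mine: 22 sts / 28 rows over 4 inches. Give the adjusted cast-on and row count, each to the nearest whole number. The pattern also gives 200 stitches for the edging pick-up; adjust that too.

Stitches: 344 × 22/21 = 360.38 → 360.
Rows: 400 × 28/30 = 373.33 → 373.
edging pick-up: 200 × 22/21 = 209.52 → 210.

Cast on 360 stitches; work 373 rows; edging pick-up 210 stitches.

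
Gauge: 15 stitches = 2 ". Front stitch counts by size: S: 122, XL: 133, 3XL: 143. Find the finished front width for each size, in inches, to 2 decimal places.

S 16.27 inches; XL 17.73 inches; 3XL 19.07 inches.

15/2 = 7.5 sts per in.
S: 122 / 7.5 = 16.267 → 16.27 in.
XL: 133 / 7.5 = 17.733 → 17.73 in.
3XL: 143 / 7.5 = 19.067 → 19.07 in.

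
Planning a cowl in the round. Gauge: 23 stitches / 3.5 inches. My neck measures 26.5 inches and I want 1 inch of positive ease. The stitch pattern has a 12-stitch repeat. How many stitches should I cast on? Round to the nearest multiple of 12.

CO 180 sts.

Finished = 26.5 + 1 = 27.5 inches.
23 / 3.5 = 6.571 sts/in.
27.5 × 6.571 = 180.71 sts.
Nearest multiple of 12: 180.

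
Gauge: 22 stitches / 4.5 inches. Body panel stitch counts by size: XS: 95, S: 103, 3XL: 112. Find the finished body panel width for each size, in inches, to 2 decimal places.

22/4.5 = 4.889 sts per in.
XS: 95 / 4.889 = 19.432 → 19.43 in.
S: 103 / 4.889 = 21.068 → 21.07 in.
3XL: 112 / 4.889 = 22.909 → 22.91 in.

XS 19.43 inches; S 21.07 inches; 3XL 22.91 inches.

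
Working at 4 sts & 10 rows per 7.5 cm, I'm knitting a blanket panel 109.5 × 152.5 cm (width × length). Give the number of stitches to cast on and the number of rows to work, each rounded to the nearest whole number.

Cast on 58 stitches and work 203 rows.

Stitch gauge = 4/7.5 = 0.533 sts/cm; 109.5 × 0.533 = 58.40 → 58 sts.
Row gauge = 10/7.5 = 1.333 rows/cm; 152.5 × 1.333 = 203.33 → 203 rows.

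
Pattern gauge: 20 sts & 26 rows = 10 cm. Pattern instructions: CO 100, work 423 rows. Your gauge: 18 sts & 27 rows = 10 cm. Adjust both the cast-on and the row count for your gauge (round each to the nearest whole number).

Cast on 90 stitches; work 439 rows.

Stitches: 100 × 18/20 = 90.00 → 90.
Rows: 423 × 27/26 = 439.27 → 439.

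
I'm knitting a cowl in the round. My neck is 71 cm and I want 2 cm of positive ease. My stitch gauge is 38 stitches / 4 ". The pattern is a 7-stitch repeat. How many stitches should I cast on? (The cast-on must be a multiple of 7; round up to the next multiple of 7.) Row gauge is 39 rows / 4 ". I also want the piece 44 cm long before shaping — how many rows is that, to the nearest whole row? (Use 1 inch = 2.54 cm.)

Finished = 71 + 2 = 73 cm.
73 cm × 1/2.54 = 28.74 inches.
38/4 = 9.5 sts per in; 28.74 × 9.5 = 273.03 sts.
Next multiple of 7 → 280.
44 cm = 17.32 inches; × 9.75 = 168.90 → 169 rows.

Cast on 280 stitches; work 169 rows.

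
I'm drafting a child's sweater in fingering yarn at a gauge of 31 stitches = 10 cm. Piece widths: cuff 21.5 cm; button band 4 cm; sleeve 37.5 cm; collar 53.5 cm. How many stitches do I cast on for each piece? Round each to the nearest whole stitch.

cuff 67; button band 12; sleeve 116; collar 166.

Rate = 31/10 = 3.1 sts per cm.
cuff: 21.5 × 3.1 = 66.65 → 67.
button band: 4 × 3.1 = 12.40 → 12.
sleeve: 37.5 × 3.1 = 116.25 → 116.
collar: 53.5 × 3.1 = 165.85 → 166.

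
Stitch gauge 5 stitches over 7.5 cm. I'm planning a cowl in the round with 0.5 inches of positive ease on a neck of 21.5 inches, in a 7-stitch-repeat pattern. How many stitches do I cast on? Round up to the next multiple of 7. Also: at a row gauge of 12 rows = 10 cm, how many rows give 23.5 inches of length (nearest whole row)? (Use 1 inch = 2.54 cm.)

Cast on 42 stitches; work 72 rows.

Finished = 21.5 + 0.5 = 22 inches.
22 inches × 2.54 = 55.88 cm.
5/7.5 = 0.667 sts per cm; 55.88 × 0.667 = 37.25 sts.
Next multiple of 7 → 42.
23.5 inches = 59.69 cm; × 1.2 = 71.63 → 72 rows.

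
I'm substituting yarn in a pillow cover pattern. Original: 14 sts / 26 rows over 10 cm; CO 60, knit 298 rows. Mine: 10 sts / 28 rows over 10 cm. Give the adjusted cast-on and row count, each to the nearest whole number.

Stitches: 60 × 10/14 = 42.86 → 43.
Rows: 298 × 28/26 = 320.92 → 321.

Cast on 43 stitches; work 321 rows.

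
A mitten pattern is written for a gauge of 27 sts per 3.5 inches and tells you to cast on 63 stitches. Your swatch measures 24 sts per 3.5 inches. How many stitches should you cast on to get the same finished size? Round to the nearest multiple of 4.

Scale factor = 24 / 27 = 0.889.
63 × 24 / 27 = 56.00 sts.

56 stitches.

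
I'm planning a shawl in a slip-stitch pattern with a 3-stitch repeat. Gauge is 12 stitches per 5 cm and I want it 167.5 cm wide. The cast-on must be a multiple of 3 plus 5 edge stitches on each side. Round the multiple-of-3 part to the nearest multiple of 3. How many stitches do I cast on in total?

CO 403 sts.

12 / 5 = 2.4 sts per cm.
167.5 × 2.4 = 402.00 sts.
Less 10 edge sts → 392.00 for the repeat.
Nearest multiple of 3: 393.
Add back 10 edge sts → 403.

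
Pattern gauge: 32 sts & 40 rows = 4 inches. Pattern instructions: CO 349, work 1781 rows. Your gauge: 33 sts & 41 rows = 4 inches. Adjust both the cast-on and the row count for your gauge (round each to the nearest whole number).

Cast on 360 stitches; work 1826 rows.

Stitches: 349 × 33/32 = 359.91 → 360.
Rows: 1781 × 41/40 = 1825.53 → 1826.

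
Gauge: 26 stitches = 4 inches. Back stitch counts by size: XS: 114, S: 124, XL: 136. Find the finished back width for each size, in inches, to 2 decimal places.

XS 17.54 inches; S 19.08 inches; XL 20.92 inches.

26/4 = 6.5 sts per in.
XS: 114 / 6.5 = 17.538 → 17.54 in.
S: 124 / 6.5 = 19.077 → 19.08 in.
XL: 136 / 6.5 = 20.923 → 20.92 in.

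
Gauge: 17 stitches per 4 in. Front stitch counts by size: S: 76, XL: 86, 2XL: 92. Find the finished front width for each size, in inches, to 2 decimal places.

S 17.88 inches; XL 20.24 inches; 2XL 21.65 inches.

17/4 = 4.25 sts per in.
S: 76 / 4.25 = 17.882 → 17.88 in.
XL: 86 / 4.25 = 20.235 → 20.24 in.
2XL: 92 / 4.25 = 21.647 → 21.65 in.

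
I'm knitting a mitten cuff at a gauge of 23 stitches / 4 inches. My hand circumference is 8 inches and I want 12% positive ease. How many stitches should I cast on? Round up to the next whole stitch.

Finished = 8 × 1.12 = 8.96 in.
23 / 4 = 5.75 sts per inch.
8.96 × 5.75 = 51.52 sts.
→ 52 sts.

CO 52 sts.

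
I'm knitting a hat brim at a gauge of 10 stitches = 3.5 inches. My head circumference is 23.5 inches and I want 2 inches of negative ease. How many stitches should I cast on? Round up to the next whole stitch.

62 stitches.

Finished = 23.5 − 2 = 21.5 in.
10 / 3.5 = 2.857 sts per inch.
21.50 × 2.857 = 61.43 sts.
→ 62 sts.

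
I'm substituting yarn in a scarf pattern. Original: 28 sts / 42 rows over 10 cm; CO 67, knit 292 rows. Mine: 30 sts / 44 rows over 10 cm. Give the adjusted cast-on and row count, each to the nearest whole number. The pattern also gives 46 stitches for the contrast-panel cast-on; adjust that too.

Stitches: 67 × 30/28 = 71.79 → 72.
Rows: 292 × 44/42 = 305.90 → 306.
contrast-panel cast-on: 46 × 30/28 = 49.29 → 49.

Cast on 72 stitches; work 306 rows; contrast-panel cast-on 49 stitches.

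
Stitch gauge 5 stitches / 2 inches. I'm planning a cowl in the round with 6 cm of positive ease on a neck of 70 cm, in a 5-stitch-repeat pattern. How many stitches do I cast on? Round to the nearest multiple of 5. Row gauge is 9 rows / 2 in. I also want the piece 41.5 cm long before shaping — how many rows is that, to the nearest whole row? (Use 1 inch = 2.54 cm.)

Cast on 75 stitches; work 74 rows.

Finished = 70 + 6 = 76 cm.
76 cm × 1/2.54 = 29.92 inches.
5/2 = 2.5 sts per in; 29.92 × 2.5 = 74.80 sts.
Nearest multiple of 5 → 75.
41.5 cm = 16.34 inches; × 4.5 = 73.52 → 74 rows.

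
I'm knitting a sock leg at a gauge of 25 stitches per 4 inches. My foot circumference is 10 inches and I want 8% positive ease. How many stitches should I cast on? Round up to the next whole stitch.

68 stitches.

Finished = 10 × 1.08 = 10.80 in.
25 / 4 = 6.25 sts per inch.
10.80 × 6.25 = 67.50 sts.
→ 68 sts.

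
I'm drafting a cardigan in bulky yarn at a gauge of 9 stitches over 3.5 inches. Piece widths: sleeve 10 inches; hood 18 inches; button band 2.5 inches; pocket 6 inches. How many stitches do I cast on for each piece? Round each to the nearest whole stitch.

Rate = 9/3.5 = 2.571 sts per in.
sleeve: 10 × 2.571 = 25.71 → 26.
hood: 18 × 2.571 = 46.29 → 46.
button band: 2.5 × 2.571 = 6.43 → 6.
pocket: 6 × 2.571 = 15.43 → 15.

sleeve 26; hood 46; button band 6; pocket 15.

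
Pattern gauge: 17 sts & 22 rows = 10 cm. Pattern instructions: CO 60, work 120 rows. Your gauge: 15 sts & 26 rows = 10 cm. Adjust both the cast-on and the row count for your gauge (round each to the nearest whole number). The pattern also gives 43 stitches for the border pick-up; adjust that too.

Stitches: 60 × 15/17 = 52.94 → 53.
Rows: 120 × 26/22 = 141.82 → 142.
border pick-up: 43 × 15/17 = 37.94 → 38.

Cast on 53 stitches; work 142 rows; border pick-up 38 stitches.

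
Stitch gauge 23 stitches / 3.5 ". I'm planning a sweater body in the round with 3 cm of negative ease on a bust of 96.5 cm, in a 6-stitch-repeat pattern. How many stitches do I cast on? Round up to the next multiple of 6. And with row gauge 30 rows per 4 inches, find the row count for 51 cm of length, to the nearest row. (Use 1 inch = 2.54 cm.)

Finished = 96.5 − 3 = 93.5 cm.
93.5 cm × 1/2.54 = 36.81 inches.
23/3.5 = 6.571 sts per in; 36.81 × 6.571 = 241.90 sts.
Next multiple of 6 → 246.
51 cm = 20.08 inches; × 7.5 = 150.59 → 151 rows.

Cast on 246 stitches; work 151 rows.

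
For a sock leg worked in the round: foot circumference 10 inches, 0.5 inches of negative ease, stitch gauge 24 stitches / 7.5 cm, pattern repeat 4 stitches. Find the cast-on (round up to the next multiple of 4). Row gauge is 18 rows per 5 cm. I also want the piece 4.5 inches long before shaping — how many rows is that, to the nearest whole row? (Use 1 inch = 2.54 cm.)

Finished = 10 − 0.5 = 9.5 inches.
9.5 inches × 2.54 = 24.13 cm.
24/7.5 = 3.2 sts per cm; 24.13 × 3.2 = 77.22 sts.
Next multiple of 4 → 80.
4.5 inches = 11.43 cm; × 3.6 = 41.15 → 41 rows.

Cast on 80 stitches; work 41 rows.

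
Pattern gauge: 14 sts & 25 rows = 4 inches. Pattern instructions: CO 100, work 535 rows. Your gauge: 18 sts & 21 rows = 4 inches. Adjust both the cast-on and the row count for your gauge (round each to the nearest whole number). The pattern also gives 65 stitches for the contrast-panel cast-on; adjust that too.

Cast on 129 stitches; work 449 rows; contrast-panel cast-on 84 stitches.

Stitches: 100 × 18/14 = 128.57 → 129.
Rows: 535 × 21/25 = 449.40 → 449.
contrast-panel cast-on: 65 × 18/14 = 83.57 → 84.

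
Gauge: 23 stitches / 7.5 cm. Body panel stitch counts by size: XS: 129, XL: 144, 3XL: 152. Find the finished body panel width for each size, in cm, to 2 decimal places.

23/7.5 = 3.067 sts per cm.
XS: 129 / 3.067 = 42.065 → 42.07 cm.
XL: 144 / 3.067 = 46.957 → 46.96 cm.
3XL: 152 / 3.067 = 49.565 → 49.57 cm.

XS 42.07 cm; XL 46.96 cm; 3XL 49.57 cm.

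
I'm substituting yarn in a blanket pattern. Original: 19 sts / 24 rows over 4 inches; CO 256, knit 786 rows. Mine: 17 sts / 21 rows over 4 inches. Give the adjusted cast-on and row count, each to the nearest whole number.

Stitches: 256 × 17/19 = 229.05 → 229.
Rows: 786 × 21/24 = 687.75 → 688.

Cast on 229 stitches; work 688 rows.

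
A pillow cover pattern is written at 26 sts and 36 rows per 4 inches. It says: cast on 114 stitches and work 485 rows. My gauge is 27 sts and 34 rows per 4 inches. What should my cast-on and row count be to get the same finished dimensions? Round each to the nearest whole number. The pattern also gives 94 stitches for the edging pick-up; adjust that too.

Stitches: 114 × 27/26 = 118.38 → 118.
Rows: 485 × 34/36 = 458.06 → 458.
edging pick-up: 94 × 27/26 = 97.62 → 98.

Cast on 118 stitches; work 458 rows; edging pick-up 98 stitches.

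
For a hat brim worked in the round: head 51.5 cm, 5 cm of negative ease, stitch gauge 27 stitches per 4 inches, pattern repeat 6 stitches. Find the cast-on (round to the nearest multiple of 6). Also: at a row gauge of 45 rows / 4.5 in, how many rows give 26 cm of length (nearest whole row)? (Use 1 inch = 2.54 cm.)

Finished = 51.5 − 5 = 46.5 cm.
46.5 cm × 1/2.54 = 18.31 inches.
27/4 = 6.75 sts per in; 18.31 × 6.75 = 123.57 sts.
Nearest multiple of 6 → 126.
26 cm = 10.24 inches; × 10 = 102.36 → 102 rows.

Cast on 126 stitches; work 102 rows.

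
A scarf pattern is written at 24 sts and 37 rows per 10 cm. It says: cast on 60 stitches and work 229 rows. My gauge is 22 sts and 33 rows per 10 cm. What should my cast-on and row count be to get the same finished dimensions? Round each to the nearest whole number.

Stitches: 60 × 22/24 = 55.00 → 55.
Rows: 229 × 33/37 = 204.24 → 204.

Cast on 55 stitches; work 204 rows.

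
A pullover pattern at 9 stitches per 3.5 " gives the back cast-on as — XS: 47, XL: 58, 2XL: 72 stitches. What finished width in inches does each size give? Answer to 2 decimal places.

XS 18.28 inches; XL 22.56 inches; 2XL 28.00 inches.

9/3.5 = 2.571 sts per in.
XS: 47 / 2.571 = 18.278 → 18.28 in.
XL: 58 / 2.571 = 22.556 → 22.56 in.
2XL: 72 / 2.571 = 28.000 → 28.00 in.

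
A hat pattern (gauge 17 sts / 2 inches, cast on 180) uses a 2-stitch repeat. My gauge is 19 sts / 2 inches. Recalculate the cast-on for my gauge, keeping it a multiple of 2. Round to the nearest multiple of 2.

Cast on 202 stitches.

180 × 19 / 17 = 201.18.
Nearest multiple of 2: 202.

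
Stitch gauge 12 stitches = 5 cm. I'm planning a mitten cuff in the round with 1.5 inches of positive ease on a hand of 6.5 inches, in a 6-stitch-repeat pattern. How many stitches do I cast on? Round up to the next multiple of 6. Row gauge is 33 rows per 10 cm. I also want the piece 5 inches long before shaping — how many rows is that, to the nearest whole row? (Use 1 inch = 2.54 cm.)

Cast on 54 stitches; work 42 rows.

Finished = 6.5 + 1.5 = 8 inches.
8 inches × 2.54 = 20.32 cm.
12/5 = 2.4 sts per cm; 20.32 × 2.4 = 48.77 sts.
Next multiple of 6 → 54.
5 inches = 12.70 cm; × 3.3 = 41.91 → 42 rows.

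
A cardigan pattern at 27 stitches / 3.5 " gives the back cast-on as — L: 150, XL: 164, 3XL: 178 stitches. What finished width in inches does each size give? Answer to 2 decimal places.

27/3.5 = 7.714 sts per in.
L: 150 / 7.714 = 19.444 → 19.44 in.
XL: 164 / 7.714 = 21.259 → 21.26 in.
3XL: 178 / 7.714 = 23.074 → 23.07 in.

L 19.44 inches; XL 21.26 inches; 3XL 23.07 inches.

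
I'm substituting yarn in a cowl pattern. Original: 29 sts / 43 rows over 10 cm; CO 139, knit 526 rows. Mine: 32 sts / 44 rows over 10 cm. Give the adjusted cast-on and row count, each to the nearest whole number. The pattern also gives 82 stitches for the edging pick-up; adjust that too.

Cast on 153 stitches; work 538 rows; edging pick-up 90 stitches.

Stitches: 139 × 32/29 = 153.38 → 153.
Rows: 526 × 44/43 = 538.23 → 538.
edging pick-up: 82 × 32/29 = 90.48 → 90.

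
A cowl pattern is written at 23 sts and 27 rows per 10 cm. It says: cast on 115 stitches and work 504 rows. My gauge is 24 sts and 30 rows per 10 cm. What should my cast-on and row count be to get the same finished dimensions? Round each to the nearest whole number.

Stitches: 115 × 24/23 = 120.00 → 120.
Rows: 504 × 30/27 = 560.00 → 560.

Cast on 120 stitches; work 560 rows.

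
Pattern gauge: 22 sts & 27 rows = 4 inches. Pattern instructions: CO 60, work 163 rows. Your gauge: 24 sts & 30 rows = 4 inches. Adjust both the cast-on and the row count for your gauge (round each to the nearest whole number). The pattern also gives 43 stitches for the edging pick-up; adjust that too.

Stitches: 60 × 24/22 = 65.45 → 65.
Rows: 163 × 30/27 = 181.11 → 181.
edging pick-up: 43 × 24/22 = 46.91 → 47.

Cast on 65 stitches; work 181 rows; edging pick-up 47 stitches.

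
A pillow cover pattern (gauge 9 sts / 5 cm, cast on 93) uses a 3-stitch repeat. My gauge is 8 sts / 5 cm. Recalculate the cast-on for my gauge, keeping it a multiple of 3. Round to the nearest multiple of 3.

Cast on 84 stitches.

93 × 8 / 9 = 82.67.
Nearest multiple of 3: 84.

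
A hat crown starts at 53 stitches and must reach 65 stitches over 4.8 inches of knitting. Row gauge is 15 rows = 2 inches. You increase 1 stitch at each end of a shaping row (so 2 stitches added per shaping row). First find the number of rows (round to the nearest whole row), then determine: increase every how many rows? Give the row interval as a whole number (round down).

Increase every 6th row.

Rows = 4.8 × 7.5 = 36.0 → 36 rows.
Stitches to add: 12 → 6 shaping rows (at 2 st each).
36 / 6 = 6.00 → every 6 rows.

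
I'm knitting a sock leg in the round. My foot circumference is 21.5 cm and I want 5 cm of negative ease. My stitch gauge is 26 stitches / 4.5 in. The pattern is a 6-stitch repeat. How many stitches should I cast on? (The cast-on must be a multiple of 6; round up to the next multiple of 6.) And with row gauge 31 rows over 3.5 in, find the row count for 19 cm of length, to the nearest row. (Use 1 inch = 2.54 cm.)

Finished = 21.5 − 5 = 16.5 cm.
16.5 cm × 1/2.54 = 6.50 inches.
26/4.5 = 5.778 sts per in; 6.50 × 5.778 = 37.53 sts.
Next multiple of 6 → 42.
19 cm = 7.48 inches; × 8.857 = 66.25 → 66 rows.

Cast on 42 stitches; work 66 rows.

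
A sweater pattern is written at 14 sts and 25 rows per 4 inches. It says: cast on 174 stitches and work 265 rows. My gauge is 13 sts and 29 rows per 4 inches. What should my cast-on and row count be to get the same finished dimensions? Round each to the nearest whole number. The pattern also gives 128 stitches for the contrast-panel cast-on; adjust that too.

Stitches: 174 × 13/14 = 161.57 → 162.
Rows: 265 × 29/25 = 307.40 → 307.
contrast-panel cast-on: 128 × 13/14 = 118.86 → 119.

Cast on 162 stitches; work 307 rows; contrast-panel cast-on 119 stitches.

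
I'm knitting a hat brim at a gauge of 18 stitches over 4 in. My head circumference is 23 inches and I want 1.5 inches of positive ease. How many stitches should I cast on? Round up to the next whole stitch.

CO 111 sts.

Finished = 23 + 1.5 = 24.5 in.
18 / 4 = 4.5 sts per inch.
24.50 × 4.5 = 110.25 sts.
→ 111 sts.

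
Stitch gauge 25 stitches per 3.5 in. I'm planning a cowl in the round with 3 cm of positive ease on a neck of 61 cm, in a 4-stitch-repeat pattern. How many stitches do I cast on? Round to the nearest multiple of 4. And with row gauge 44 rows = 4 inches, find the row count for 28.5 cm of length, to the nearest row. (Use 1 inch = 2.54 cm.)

Finished = 61 + 3 = 64 cm.
64 cm × 1/2.54 = 25.20 inches.
25/3.5 = 7.143 sts per in; 25.20 × 7.143 = 179.98 sts.
Nearest multiple of 4 → 180.
28.5 cm = 11.22 inches; × 11 = 123.43 → 123 rows.

Cast on 180 stitches; work 123 rows.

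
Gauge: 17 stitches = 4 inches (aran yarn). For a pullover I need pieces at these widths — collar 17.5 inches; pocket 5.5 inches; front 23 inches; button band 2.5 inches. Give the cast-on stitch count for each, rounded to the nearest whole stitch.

collar 74; pocket 23; front 98; button band 11.

Rate = 17/4 = 4.25 sts per in.
collar: 17.5 × 4.25 = 74.38 → 74.
pocket: 5.5 × 4.25 = 23.38 → 23.
front: 23 × 4.25 = 97.75 → 98.
button band: 2.5 × 4.25 = 10.62 → 11.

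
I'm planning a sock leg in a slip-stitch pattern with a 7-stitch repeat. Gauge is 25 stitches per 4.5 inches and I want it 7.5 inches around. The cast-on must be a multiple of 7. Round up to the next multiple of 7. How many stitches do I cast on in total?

25 / 4.5 = 5.556 sts per inch.
7.5 × 5.556 = 41.67 sts.
Next multiple of 7: 42.

CO 42 sts.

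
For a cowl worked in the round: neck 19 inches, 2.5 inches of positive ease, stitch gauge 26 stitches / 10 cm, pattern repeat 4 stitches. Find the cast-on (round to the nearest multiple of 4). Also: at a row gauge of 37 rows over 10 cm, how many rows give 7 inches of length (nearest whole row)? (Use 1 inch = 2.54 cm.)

Finished = 19 + 2.5 = 21.5 inches.
21.5 inches × 2.54 = 54.61 cm.
26/10 = 2.6 sts per cm; 54.61 × 2.6 = 141.99 sts.
Nearest multiple of 4 → 140.
7 inches = 17.78 cm; × 3.7 = 65.79 → 66 rows.

Cast on 140 stitches; work 66 rows.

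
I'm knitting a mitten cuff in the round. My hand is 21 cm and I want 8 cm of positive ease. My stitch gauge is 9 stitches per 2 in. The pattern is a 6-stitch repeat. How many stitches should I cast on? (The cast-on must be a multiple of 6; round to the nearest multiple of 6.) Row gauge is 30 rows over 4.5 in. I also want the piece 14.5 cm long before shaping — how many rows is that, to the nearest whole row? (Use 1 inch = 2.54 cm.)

Cast on 54 stitches; work 38 rows.

Finished = 21 + 8 = 29 cm.
29 cm × 1/2.54 = 11.42 inches.
9/2 = 4.5 sts per in; 11.42 × 4.5 = 51.38 sts.
Nearest multiple of 6 → 54.
14.5 cm = 5.71 inches; × 6.667 = 38.06 → 38 rows.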